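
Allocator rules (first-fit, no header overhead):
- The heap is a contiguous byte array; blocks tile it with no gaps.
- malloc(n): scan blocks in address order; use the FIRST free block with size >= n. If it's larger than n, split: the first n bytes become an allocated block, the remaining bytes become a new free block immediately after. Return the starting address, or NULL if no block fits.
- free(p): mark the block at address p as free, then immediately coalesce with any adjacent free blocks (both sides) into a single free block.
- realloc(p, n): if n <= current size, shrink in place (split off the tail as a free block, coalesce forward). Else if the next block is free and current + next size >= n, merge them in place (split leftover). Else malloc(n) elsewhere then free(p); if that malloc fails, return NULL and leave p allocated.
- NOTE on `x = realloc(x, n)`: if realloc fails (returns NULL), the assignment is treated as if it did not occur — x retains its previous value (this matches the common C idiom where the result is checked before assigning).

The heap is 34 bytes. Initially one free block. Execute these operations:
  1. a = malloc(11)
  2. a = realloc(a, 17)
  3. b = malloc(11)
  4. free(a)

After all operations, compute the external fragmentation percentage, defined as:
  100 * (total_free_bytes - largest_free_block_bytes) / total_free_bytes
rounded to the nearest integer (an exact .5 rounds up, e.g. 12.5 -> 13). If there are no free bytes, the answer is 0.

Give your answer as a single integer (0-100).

Op 1: a = malloc(11) -> a = 0; heap: [0-10 ALLOC][11-33 FREE]
Op 2: a = realloc(a, 17) -> a = 0; heap: [0-16 ALLOC][17-33 FREE]
Op 3: b = malloc(11) -> b = 17; heap: [0-16 ALLOC][17-27 ALLOC][28-33 FREE]
Op 4: free(a) -> (freed a); heap: [0-16 FREE][17-27 ALLOC][28-33 FREE]
Free blocks: [17 6] total_free=23 largest=17 -> 100*(23-17)/23 = 600/23 ≈ 26.087 -> rounds to 26

Answer: 26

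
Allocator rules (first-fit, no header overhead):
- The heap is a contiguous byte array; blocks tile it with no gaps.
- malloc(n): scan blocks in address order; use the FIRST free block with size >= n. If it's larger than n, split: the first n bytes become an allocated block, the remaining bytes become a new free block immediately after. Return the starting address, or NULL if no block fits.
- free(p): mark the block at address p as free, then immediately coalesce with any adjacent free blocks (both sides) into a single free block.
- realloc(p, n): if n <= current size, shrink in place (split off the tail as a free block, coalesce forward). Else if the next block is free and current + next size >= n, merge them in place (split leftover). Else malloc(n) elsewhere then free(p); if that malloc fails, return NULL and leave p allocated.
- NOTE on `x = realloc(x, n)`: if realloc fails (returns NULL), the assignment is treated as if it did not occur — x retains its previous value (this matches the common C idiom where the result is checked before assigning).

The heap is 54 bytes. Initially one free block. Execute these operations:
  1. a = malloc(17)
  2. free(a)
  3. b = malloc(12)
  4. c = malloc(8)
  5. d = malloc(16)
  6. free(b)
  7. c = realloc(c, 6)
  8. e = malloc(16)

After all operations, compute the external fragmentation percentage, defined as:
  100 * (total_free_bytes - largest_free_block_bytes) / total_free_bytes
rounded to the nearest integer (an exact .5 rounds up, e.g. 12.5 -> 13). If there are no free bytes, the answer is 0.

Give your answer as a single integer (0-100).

Op 1: a = malloc(17) -> a = 0; heap: [0-16 ALLOC][17-53 FREE]
Op 2: free(a) -> (freed a); heap: [0-53 FREE]
Op 3: b = malloc(12) -> b = 0; heap: [0-11 ALLOC][12-53 FREE]
Op 4: c = malloc(8) -> c = 12; heap: [0-11 ALLOC][12-19 ALLOC][20-53 FREE]
Op 5: d = malloc(16) -> d = 20; heap: [0-11 ALLOC][12-19 ALLOC][20-35 ALLOC][36-53 FREE]
Op 6: free(b) -> (freed b); heap: [0-11 FREE][12-19 ALLOC][20-35 ALLOC][36-53 FREE]
Op 7: c = realloc(c, 6) -> c = 12; heap: [0-11 FREE][12-17 ALLOC][18-19 FREE][20-35 ALLOC][36-53 FREE]
Op 8: e = malloc(16) -> e = 36; heap: [0-11 FREE][12-17 ALLOC][18-19 FREE][20-35 ALLOC][36-51 ALLOC][52-53 FREE]
Free blocks: [12 2 2] total_free=16 largest=12 -> 100*(16-12)/16 = 400/16 = 25

Answer: 25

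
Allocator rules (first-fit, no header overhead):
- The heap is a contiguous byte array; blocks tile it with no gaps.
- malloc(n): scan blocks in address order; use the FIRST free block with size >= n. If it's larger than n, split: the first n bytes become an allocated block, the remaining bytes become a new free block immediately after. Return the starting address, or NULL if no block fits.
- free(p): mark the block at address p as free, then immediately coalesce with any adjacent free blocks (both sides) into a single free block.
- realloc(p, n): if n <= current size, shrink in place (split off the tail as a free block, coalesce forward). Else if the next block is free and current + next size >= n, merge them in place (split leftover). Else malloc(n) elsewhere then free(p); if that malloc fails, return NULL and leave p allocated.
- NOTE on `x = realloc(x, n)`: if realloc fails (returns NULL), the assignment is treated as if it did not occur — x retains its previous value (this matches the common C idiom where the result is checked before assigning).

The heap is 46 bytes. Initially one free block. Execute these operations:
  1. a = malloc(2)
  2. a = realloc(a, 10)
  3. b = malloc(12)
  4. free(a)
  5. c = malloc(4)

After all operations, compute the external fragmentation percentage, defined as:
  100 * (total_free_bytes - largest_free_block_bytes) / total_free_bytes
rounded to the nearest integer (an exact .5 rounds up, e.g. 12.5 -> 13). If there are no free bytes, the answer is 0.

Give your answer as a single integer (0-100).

Op 1: a = malloc(2) -> a = 0; heap: [0-1 ALLOC][2-45 FREE]
Op 2: a = realloc(a, 10) -> a = 0; heap: [0-9 ALLOC][10-45 FREE]
Op 3: b = malloc(12) -> b = 10; heap: [0-9 ALLOC][10-21 ALLOC][22-45 FREE]
Op 4: free(a) -> (freed a); heap: [0-9 FREE][10-21 ALLOC][22-45 FREE]
Op 5: c = malloc(4) -> c = 0; heap: [0-3 ALLOC][4-9 FREE][10-21 ALLOC][22-45 FREE]
Free blocks: [6 24] total_free=30 largest=24 -> 100*(30-24)/30 = 600/30 = 20

Answer: 20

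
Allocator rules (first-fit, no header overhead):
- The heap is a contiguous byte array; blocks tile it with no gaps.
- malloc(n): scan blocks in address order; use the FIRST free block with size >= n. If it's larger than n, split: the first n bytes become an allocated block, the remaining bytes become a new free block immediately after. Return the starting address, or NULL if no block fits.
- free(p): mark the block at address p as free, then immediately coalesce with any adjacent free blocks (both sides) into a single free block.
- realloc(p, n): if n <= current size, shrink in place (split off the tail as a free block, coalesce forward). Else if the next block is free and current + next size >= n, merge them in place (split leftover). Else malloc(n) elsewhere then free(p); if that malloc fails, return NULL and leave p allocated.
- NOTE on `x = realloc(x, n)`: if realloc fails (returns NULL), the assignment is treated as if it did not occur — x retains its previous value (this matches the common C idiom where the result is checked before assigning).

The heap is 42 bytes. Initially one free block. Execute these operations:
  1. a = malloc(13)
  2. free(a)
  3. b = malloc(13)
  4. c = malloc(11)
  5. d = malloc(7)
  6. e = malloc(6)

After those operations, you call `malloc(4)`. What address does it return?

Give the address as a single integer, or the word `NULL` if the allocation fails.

Op 1: a = malloc(13) -> a = 0; heap: [0-12 ALLOC][13-41 FREE]
Op 2: free(a) -> (freed a); heap: [0-41 FREE]
Op 3: b = malloc(13) -> b = 0; heap: [0-12 ALLOC][13-41 FREE]
Op 4: c = malloc(11) -> c = 13; heap: [0-12 ALLOC][13-23 ALLOC][24-41 FREE]
Op 5: d = malloc(7) -> d = 24; heap: [0-12 ALLOC][13-23 ALLOC][24-30 ALLOC][31-41 FREE]
Op 6: e = malloc(6) -> e = 31; heap: [0-12 ALLOC][13-23 ALLOC][24-30 ALLOC][31-36 ALLOC][37-41 FREE]
malloc(4): first-fit scan over [0-12 ALLOC][13-23 ALLOC][24-30 ALLOC][31-36 ALLOC][37-41 FREE] -> 37

Answer: 37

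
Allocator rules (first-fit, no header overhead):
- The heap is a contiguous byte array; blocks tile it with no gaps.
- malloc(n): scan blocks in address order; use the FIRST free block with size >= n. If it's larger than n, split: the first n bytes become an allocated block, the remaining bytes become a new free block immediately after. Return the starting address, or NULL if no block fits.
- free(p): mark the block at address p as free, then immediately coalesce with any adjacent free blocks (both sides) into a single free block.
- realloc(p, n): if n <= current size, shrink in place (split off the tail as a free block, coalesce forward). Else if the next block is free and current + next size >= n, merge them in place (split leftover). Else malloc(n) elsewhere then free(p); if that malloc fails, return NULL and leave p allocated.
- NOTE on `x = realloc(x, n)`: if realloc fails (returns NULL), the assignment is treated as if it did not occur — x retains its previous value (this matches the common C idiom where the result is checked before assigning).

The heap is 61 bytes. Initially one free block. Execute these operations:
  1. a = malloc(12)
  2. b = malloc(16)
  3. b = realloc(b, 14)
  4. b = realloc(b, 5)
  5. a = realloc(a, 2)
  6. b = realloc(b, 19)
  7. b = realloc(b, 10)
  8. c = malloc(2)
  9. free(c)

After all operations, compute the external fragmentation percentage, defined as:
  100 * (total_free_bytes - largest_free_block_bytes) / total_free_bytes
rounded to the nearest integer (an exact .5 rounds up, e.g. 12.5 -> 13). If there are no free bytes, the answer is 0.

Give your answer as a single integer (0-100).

Op 1: a = malloc(12) -> a = 0; heap: [0-11 ALLOC][12-60 FREE]
Op 2: b = malloc(16) -> b = 12; heap: [0-11 ALLOC][12-27 ALLOC][28-60 FREE]
Op 3: b = realloc(b, 14) -> b = 12; heap: [0-11 ALLOC][12-25 ALLOC][26-60 FREE]
Op 4: b = realloc(b, 5) -> b = 12; heap: [0-11 ALLOC][12-16 ALLOC][17-60 FREE]
Op 5: a = realloc(a, 2) -> a = 0; heap: [0-1 ALLOC][2-11 FREE][12-16 ALLOC][17-60 FREE]
Op 6: b = realloc(b, 19) -> b = 12; heap: [0-1 ALLOC][2-11 FREE][12-30 ALLOC][31-60 FREE]
Op 7: b = realloc(b, 10) -> b = 12; heap: [0-1 ALLOC][2-11 FREE][12-21 ALLOC][22-60 FREE]
Op 8: c = malloc(2) -> c = 2; heap: [0-1 ALLOC][2-3 ALLOC][4-11 FREE][12-21 ALLOC][22-60 FREE]
Op 9: free(c) -> (freed c); heap: [0-1 ALLOC][2-11 FREE][12-21 ALLOC][22-60 FREE]
Free blocks: [10 39] total_free=49 largest=39 -> 100*(49-39)/49 = 1000/49 ≈ 20.408 -> rounds to 20

Answer: 20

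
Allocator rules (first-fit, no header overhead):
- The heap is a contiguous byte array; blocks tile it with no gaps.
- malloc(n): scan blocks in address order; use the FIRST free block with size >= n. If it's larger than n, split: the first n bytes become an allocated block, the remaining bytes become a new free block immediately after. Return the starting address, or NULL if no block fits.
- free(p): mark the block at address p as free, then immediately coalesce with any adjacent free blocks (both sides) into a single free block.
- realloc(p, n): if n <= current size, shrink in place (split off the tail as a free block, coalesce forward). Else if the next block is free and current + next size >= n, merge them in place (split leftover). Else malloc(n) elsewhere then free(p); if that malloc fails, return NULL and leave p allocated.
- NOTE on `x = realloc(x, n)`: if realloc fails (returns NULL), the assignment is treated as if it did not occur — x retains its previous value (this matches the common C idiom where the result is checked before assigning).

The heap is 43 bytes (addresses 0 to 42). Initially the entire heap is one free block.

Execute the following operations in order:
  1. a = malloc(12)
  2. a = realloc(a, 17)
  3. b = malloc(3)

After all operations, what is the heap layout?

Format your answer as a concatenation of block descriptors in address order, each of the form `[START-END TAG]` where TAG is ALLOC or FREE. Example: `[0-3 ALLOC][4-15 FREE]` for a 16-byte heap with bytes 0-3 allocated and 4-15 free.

Answer: [0-16 ALLOC][17-19 ALLOC][20-42 FREE]

Derivation:
Op 1: a = malloc(12) -> a = 0; heap: [0-11 ALLOC][12-42 FREE]
Op 2: a = realloc(a, 17) -> a = 0; heap: [0-16 ALLOC][17-42 FREE]
Op 3: b = malloc(3) -> b = 17; heap: [0-16 ALLOC][17-19 ALLOC][20-42 FREE]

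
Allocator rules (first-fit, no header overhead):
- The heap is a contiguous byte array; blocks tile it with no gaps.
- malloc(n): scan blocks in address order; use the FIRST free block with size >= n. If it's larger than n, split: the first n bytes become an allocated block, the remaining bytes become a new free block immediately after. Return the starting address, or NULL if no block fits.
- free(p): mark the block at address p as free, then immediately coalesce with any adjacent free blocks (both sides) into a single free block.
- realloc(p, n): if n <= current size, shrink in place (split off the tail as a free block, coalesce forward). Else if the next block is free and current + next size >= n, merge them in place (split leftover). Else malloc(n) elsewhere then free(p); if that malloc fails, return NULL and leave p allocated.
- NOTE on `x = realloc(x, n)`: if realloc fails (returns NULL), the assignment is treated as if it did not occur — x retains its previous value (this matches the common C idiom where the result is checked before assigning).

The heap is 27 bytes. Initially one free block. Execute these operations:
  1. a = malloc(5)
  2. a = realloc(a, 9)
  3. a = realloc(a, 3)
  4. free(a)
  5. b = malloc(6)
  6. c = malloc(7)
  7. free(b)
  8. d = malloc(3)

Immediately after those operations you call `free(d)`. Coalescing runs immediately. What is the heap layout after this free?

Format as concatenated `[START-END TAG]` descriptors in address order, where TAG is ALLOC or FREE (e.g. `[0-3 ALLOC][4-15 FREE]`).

Answer: [0-5 FREE][6-12 ALLOC][13-26 FREE]

Derivation:
Op 1: a = malloc(5) -> a = 0; heap: [0-4 ALLOC][5-26 FREE]
Op 2: a = realloc(a, 9) -> a = 0; heap: [0-8 ALLOC][9-26 FREE]
Op 3: a = realloc(a, 3) -> a = 0; heap: [0-2 ALLOC][3-26 FREE]
Op 4: free(a) -> (freed a); heap: [0-26 FREE]
Op 5: b = malloc(6) -> b = 0; heap: [0-5 ALLOC][6-26 FREE]
Op 6: c = malloc(7) -> c = 6; heap: [0-5 ALLOC][6-12 ALLOC][13-26 FREE]
Op 7: free(b) -> (freed b); heap: [0-5 FREE][6-12 ALLOC][13-26 FREE]
Op 8: d = malloc(3) -> d = 0; heap: [0-2 ALLOC][3-5 FREE][6-12 ALLOC][13-26 FREE]
free(d): d = 0 -> block [0-2 ALLOC]; mark free, coalesce with adjacent free neighbors -> [0-5 FREE][6-12 ALLOC][13-26 FREE]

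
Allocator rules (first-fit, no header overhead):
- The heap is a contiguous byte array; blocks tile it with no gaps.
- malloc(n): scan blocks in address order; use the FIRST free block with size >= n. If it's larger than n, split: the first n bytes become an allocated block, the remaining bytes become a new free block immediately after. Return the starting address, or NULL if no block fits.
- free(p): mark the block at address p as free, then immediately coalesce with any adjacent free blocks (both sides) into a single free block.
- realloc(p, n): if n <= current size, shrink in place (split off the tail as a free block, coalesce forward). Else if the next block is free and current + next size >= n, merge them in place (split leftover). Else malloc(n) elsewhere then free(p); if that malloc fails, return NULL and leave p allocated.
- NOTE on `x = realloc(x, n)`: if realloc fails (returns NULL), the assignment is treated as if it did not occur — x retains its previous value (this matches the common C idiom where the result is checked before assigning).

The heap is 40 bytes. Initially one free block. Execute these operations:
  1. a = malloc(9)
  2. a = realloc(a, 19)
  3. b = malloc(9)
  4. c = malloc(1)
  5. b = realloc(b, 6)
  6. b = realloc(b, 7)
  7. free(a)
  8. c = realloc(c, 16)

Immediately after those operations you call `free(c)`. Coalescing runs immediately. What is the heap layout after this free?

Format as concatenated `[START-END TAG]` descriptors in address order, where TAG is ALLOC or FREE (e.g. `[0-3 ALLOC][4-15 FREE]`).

Op 1: a = malloc(9) -> a = 0; heap: [0-8 ALLOC][9-39 FREE]
Op 2: a = realloc(a, 19) -> a = 0; heap: [0-18 ALLOC][19-39 FREE]
Op 3: b = malloc(9) -> b = 19; heap: [0-18 ALLOC][19-27 ALLOC][28-39 FREE]
Op 4: c = malloc(1) -> c = 28; heap: [0-18 ALLOC][19-27 ALLOC][28-28 ALLOC][29-39 FREE]
Op 5: b = realloc(b, 6) -> b = 19; heap: [0-18 ALLOC][19-24 ALLOC][25-27 FREE][28-28 ALLOC][29-39 FREE]
Op 6: b = realloc(b, 7) -> b = 19; heap: [0-18 ALLOC][19-25 ALLOC][26-27 FREE][28-28 ALLOC][29-39 FREE]
Op 7: free(a) -> (freed a); heap: [0-18 FREE][19-25 ALLOC][26-27 FREE][28-28 ALLOC][29-39 FREE]
Op 8: c = realloc(c, 16) -> c = 0; heap: [0-15 ALLOC][16-18 FREE][19-25 ALLOC][26-39 FREE]
free(c): c = 0 -> block [0-15 ALLOC]; mark free, coalesce with adjacent free neighbors -> [0-18 FREE][19-25 ALLOC][26-39 FREE]

Answer: [0-18 FREE][19-25 ALLOC][26-39 FREE]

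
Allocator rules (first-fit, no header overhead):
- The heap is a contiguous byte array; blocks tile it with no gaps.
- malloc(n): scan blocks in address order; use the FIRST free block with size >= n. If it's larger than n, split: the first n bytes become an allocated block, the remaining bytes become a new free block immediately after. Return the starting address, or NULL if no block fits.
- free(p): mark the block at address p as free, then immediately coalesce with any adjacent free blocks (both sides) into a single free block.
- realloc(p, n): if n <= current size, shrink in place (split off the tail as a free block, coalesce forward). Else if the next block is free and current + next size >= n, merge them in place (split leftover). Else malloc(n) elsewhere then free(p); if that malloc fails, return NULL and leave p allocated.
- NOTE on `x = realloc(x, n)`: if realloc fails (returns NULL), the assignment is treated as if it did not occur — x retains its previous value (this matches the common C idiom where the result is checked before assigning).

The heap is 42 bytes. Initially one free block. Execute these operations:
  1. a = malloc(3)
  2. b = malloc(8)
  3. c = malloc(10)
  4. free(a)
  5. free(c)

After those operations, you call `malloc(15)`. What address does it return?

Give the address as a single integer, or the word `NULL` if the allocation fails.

Op 1: a = malloc(3) -> a = 0; heap: [0-2 ALLOC][3-41 FREE]
Op 2: b = malloc(8) -> b = 3; heap: [0-2 ALLOC][3-10 ALLOC][11-41 FREE]
Op 3: c = malloc(10) -> c = 11; heap: [0-2 ALLOC][3-10 ALLOC][11-20 ALLOC][21-41 FREE]
Op 4: free(a) -> (freed a); heap: [0-2 FREE][3-10 ALLOC][11-20 ALLOC][21-41 FREE]
Op 5: free(c) -> (freed c); heap: [0-2 FREE][3-10 ALLOC][11-41 FREE]
malloc(15): first-fit scan over [0-2 FREE][3-10 ALLOC][11-41 FREE] -> 11

Answer: 11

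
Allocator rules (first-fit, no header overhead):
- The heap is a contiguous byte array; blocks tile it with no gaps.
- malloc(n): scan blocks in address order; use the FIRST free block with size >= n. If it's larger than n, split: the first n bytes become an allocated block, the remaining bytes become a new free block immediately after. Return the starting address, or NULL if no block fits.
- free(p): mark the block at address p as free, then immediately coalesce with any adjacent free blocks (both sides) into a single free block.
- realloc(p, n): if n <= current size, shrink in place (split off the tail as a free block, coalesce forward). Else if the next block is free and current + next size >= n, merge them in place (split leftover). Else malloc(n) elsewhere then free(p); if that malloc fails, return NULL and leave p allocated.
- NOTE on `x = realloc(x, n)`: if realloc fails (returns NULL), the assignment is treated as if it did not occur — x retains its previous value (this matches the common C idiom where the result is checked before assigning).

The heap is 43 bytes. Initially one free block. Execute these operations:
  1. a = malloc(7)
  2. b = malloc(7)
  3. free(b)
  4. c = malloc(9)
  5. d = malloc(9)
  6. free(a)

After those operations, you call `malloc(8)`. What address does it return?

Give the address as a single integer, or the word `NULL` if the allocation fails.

Op 1: a = malloc(7) -> a = 0; heap: [0-6 ALLOC][7-42 FREE]
Op 2: b = malloc(7) -> b = 7; heap: [0-6 ALLOC][7-13 ALLOC][14-42 FREE]
Op 3: free(b) -> (freed b); heap: [0-6 ALLOC][7-42 FREE]
Op 4: c = malloc(9) -> c = 7; heap: [0-6 ALLOC][7-15 ALLOC][16-42 FREE]
Op 5: d = malloc(9) -> d = 16; heap: [0-6 ALLOC][7-15 ALLOC][16-24 ALLOC][25-42 FREE]
Op 6: free(a) -> (freed a); heap: [0-6 FREE][7-15 ALLOC][16-24 ALLOC][25-42 FREE]
malloc(8): first-fit scan over [0-6 FREE][7-15 ALLOC][16-24 ALLOC][25-42 FREE] -> 25

Answer: 25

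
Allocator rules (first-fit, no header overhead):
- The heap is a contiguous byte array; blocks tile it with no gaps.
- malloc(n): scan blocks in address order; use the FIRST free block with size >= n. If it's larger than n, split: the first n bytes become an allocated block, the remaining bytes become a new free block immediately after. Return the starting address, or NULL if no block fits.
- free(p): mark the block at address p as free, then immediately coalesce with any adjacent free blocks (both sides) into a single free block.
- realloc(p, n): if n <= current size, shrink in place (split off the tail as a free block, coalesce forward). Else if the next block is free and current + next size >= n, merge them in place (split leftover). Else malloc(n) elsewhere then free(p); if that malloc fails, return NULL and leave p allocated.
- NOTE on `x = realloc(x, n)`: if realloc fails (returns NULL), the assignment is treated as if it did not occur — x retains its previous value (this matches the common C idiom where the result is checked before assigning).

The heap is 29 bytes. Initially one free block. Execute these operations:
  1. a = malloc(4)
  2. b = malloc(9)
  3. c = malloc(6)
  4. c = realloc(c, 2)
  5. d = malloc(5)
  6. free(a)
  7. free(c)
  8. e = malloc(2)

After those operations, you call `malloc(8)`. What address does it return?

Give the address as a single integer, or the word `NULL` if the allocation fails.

Op 1: a = malloc(4) -> a = 0; heap: [0-3 ALLOC][4-28 FREE]
Op 2: b = malloc(9) -> b = 4; heap: [0-3 ALLOC][4-12 ALLOC][13-28 FREE]
Op 3: c = malloc(6) -> c = 13; heap: [0-3 ALLOC][4-12 ALLOC][13-18 ALLOC][19-28 FREE]
Op 4: c = realloc(c, 2) -> c = 13; heap: [0-3 ALLOC][4-12 ALLOC][13-14 ALLOC][15-28 FREE]
Op 5: d = malloc(5) -> d = 15; heap: [0-3 ALLOC][4-12 ALLOC][13-14 ALLOC][15-19 ALLOC][20-28 FREE]
Op 6: free(a) -> (freed a); heap: [0-3 FREE][4-12 ALLOC][13-14 ALLOC][15-19 ALLOC][20-28 FREE]
Op 7: free(c) -> (freed c); heap: [0-3 FREE][4-12 ALLOC][13-14 FREE][15-19 ALLOC][20-28 FREE]
Op 8: e = malloc(2) -> e = 0; heap: [0-1 ALLOC][2-3 FREE][4-12 ALLOC][13-14 FREE][15-19 ALLOC][20-28 FREE]
malloc(8): first-fit scan over [0-1 ALLOC][2-3 FREE][4-12 ALLOC][13-14 FREE][15-19 ALLOC][20-28 FREE] -> 20

Answer: 20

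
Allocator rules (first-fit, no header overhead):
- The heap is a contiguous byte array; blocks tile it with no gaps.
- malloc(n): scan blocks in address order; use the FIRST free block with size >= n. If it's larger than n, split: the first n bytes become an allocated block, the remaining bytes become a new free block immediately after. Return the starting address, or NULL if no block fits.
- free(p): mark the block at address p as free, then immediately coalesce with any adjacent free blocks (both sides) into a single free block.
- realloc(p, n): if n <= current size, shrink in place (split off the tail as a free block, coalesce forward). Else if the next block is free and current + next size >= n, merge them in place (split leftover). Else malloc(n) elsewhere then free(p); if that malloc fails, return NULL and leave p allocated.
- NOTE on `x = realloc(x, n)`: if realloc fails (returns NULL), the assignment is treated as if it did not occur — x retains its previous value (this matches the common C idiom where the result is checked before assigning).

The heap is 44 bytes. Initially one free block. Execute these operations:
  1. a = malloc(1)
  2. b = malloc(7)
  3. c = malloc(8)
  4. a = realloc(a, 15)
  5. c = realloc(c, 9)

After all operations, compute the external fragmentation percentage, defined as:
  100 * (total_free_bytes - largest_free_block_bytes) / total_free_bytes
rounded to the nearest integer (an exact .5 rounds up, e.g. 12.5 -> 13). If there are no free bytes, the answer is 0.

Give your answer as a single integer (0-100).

Answer: 38

Derivation:
Op 1: a = malloc(1) -> a = 0; heap: [0-0 ALLOC][1-43 FREE]
Op 2: b = malloc(7) -> b = 1; heap: [0-0 ALLOC][1-7 ALLOC][8-43 FREE]
Op 3: c = malloc(8) -> c = 8; heap: [0-0 ALLOC][1-7 ALLOC][8-15 ALLOC][16-43 FREE]
Op 4: a = realloc(a, 15) -> a = 16; heap: [0-0 FREE][1-7 ALLOC][8-15 ALLOC][16-30 ALLOC][31-43 FREE]
Op 5: c = realloc(c, 9) -> c = 31; heap: [0-0 FREE][1-7 ALLOC][8-15 FREE][16-30 ALLOC][31-39 ALLOC][40-43 FREE]
Free blocks: [1 8 4] total_free=13 largest=8 -> 100*(13-8)/13 = 500/13 ≈ 38.462 -> rounds to 38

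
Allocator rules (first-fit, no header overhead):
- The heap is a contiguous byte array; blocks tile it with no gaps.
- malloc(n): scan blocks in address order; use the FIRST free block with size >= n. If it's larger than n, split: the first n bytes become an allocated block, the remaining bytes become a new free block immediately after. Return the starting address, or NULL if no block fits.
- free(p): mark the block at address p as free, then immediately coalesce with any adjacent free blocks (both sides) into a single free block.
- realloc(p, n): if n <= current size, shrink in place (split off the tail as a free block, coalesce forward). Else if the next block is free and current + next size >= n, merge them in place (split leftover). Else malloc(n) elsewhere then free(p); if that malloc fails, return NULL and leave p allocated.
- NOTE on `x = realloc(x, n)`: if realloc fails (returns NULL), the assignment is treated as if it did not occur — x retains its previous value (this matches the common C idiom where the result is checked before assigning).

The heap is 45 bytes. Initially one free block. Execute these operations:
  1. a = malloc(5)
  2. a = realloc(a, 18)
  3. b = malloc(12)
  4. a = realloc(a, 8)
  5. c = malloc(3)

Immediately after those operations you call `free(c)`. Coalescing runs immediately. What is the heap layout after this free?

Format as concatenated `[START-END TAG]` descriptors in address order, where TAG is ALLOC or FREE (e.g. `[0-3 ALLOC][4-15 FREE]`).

Answer: [0-7 ALLOC][8-17 FREE][18-29 ALLOC][30-44 FREE]

Derivation:
Op 1: a = malloc(5) -> a = 0; heap: [0-4 ALLOC][5-44 FREE]
Op 2: a = realloc(a, 18) -> a = 0; heap: [0-17 ALLOC][18-44 FREE]
Op 3: b = malloc(12) -> b = 18; heap: [0-17 ALLOC][18-29 ALLOC][30-44 FREE]
Op 4: a = realloc(a, 8) -> a = 0; heap: [0-7 ALLOC][8-17 FREE][18-29 ALLOC][30-44 FREE]
Op 5: c = malloc(3) -> c = 8; heap: [0-7 ALLOC][8-10 ALLOC][11-17 FREE][18-29 ALLOC][30-44 FREE]
free(c): c = 8 -> block [8-10 ALLOC]; mark free, coalesce with adjacent free neighbors -> [0-7 ALLOC][8-17 FREE][18-29 ALLOC][30-44 FREE]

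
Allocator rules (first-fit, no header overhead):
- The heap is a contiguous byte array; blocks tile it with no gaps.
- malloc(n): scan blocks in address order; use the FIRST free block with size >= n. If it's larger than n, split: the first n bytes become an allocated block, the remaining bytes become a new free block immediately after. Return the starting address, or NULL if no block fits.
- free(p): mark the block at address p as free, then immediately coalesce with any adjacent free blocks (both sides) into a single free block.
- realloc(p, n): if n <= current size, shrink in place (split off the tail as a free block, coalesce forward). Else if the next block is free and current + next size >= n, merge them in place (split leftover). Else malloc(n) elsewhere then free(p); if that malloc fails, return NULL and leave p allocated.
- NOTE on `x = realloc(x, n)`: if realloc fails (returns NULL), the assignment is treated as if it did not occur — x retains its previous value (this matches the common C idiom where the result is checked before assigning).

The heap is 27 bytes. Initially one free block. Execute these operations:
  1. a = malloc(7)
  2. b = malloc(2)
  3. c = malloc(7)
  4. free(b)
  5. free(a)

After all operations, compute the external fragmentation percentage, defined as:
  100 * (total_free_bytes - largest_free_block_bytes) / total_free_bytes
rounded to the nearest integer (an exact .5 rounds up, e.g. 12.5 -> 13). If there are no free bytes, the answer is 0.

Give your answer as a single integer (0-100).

Op 1: a = malloc(7) -> a = 0; heap: [0-6 ALLOC][7-26 FREE]
Op 2: b = malloc(2) -> b = 7; heap: [0-6 ALLOC][7-8 ALLOC][9-26 FREE]
Op 3: c = malloc(7) -> c = 9; heap: [0-6 ALLOC][7-8 ALLOC][9-15 ALLOC][16-26 FREE]
Op 4: free(b) -> (freed b); heap: [0-6 ALLOC][7-8 FREE][9-15 ALLOC][16-26 FREE]
Op 5: free(a) -> (freed a); heap: [0-8 FREE][9-15 ALLOC][16-26 FREE]
Free blocks: [9 11] total_free=20 largest=11 -> 100*(20-11)/20 = 900/20 = 45

Answer: 45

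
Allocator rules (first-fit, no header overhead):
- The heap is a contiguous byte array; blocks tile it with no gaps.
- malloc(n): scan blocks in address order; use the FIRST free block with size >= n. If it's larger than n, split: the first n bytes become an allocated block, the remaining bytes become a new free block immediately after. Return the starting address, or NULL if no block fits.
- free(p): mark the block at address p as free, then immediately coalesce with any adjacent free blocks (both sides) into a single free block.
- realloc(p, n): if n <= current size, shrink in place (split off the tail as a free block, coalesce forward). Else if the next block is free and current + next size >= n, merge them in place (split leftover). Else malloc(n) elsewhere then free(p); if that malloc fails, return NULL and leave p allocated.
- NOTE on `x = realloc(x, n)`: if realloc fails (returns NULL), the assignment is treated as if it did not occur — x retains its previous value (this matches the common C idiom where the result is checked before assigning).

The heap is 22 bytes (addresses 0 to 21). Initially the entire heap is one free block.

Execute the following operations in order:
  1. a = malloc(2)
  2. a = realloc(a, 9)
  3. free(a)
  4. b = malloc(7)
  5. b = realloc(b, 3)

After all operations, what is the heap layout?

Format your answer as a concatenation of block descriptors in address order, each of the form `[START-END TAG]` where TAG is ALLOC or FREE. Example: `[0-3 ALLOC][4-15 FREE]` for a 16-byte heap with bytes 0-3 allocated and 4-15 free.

Op 1: a = malloc(2) -> a = 0; heap: [0-1 ALLOC][2-21 FREE]
Op 2: a = realloc(a, 9) -> a = 0; heap: [0-8 ALLOC][9-21 FREE]
Op 3: free(a) -> (freed a); heap: [0-21 FREE]
Op 4: b = malloc(7) -> b = 0; heap: [0-6 ALLOC][7-21 FREE]
Op 5: b = realloc(b, 3) -> b = 0; heap: [0-2 ALLOC][3-21 FREE]

Answer: [0-2 ALLOC][3-21 FREE]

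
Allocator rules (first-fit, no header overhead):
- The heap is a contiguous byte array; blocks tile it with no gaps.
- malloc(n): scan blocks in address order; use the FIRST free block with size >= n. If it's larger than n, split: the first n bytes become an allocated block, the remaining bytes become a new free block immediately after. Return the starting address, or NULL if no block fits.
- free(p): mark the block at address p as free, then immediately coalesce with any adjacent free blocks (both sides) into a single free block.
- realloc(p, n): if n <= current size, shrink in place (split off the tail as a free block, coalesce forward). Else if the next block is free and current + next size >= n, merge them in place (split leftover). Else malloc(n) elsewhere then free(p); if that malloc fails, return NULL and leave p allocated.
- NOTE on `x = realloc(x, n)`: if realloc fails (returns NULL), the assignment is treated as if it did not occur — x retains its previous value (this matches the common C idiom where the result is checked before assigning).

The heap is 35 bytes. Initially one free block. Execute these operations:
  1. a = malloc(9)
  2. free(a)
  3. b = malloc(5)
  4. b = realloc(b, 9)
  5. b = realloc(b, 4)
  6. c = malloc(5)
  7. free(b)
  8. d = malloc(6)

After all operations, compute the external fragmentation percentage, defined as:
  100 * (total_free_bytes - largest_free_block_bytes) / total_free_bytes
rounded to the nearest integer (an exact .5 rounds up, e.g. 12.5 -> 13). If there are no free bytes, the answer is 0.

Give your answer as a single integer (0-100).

Answer: 17

Derivation:
Op 1: a = malloc(9) -> a = 0; heap: [0-8 ALLOC][9-34 FREE]
Op 2: free(a) -> (freed a); heap: [0-34 FREE]
Op 3: b = malloc(5) -> b = 0; heap: [0-4 ALLOC][5-34 FREE]
Op 4: b = realloc(b, 9) -> b = 0; heap: [0-8 ALLOC][9-34 FREE]
Op 5: b = realloc(b, 4) -> b = 0; heap: [0-3 ALLOC][4-34 FREE]
Op 6: c = malloc(5) -> c = 4; heap: [0-3 ALLOC][4-8 ALLOC][9-34 FREE]
Op 7: free(b) -> (freed b); heap: [0-3 FREE][4-8 ALLOC][9-34 FREE]
Op 8: d = malloc(6) -> d = 9; heap: [0-3 FREE][4-8 ALLOC][9-14 ALLOC][15-34 FREE]
Free blocks: [4 20] total_free=24 largest=20 -> 100*(24-20)/24 = 400/24 ≈ 16.667 -> rounds to 17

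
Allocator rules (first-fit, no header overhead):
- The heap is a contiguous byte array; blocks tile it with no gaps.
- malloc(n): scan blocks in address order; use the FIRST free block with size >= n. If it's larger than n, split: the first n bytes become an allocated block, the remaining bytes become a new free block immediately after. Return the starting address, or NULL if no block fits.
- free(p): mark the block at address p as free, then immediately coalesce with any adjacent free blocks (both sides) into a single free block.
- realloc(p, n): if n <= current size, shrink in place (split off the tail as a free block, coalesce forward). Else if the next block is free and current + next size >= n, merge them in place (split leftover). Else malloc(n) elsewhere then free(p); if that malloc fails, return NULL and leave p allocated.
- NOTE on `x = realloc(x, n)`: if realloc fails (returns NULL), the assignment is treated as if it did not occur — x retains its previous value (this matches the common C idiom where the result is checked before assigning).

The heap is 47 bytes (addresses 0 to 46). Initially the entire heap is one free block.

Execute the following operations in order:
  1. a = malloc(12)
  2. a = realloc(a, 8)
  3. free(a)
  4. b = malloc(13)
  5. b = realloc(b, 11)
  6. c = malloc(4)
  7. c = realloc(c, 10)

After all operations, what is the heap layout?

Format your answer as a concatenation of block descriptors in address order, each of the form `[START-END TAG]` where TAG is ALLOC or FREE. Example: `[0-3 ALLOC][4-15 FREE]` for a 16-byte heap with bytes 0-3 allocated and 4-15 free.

Answer: [0-10 ALLOC][11-20 ALLOC][21-46 FREE]

Derivation:
Op 1: a = malloc(12) -> a = 0; heap: [0-11 ALLOC][12-46 FREE]
Op 2: a = realloc(a, 8) -> a = 0; heap: [0-7 ALLOC][8-46 FREE]
Op 3: free(a) -> (freed a); heap: [0-46 FREE]
Op 4: b = malloc(13) -> b = 0; heap: [0-12 ALLOC][13-46 FREE]
Op 5: b = realloc(b, 11) -> b = 0; heap: [0-10 ALLOC][11-46 FREE]
Op 6: c = malloc(4) -> c = 11; heap: [0-10 ALLOC][11-14 ALLOC][15-46 FREE]
Op 7: c = realloc(c, 10) -> c = 11; heap: [0-10 ALLOC][11-20 ALLOC][21-46 FREE]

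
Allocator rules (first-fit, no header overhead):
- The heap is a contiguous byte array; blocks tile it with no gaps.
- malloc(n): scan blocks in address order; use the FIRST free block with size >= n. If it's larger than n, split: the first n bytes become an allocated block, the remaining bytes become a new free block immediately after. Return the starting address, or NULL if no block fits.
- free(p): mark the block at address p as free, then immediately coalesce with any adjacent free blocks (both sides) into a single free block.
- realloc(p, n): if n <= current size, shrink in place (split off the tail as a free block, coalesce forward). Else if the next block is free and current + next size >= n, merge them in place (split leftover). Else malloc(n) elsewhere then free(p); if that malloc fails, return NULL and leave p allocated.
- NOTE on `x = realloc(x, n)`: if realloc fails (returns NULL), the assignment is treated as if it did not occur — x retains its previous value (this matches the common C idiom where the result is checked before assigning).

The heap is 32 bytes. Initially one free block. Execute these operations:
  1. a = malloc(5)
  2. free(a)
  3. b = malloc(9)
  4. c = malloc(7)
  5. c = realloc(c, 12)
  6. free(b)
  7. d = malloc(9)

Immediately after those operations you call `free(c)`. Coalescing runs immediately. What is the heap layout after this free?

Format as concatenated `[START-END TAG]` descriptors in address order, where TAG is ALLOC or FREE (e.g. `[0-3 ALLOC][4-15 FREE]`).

Answer: [0-8 ALLOC][9-31 FREE]

Derivation:
Op 1: a = malloc(5) -> a = 0; heap: [0-4 ALLOC][5-31 FREE]
Op 2: free(a) -> (freed a); heap: [0-31 FREE]
Op 3: b = malloc(9) -> b = 0; heap: [0-8 ALLOC][9-31 FREE]
Op 4: c = malloc(7) -> c = 9; heap: [0-8 ALLOC][9-15 ALLOC][16-31 FREE]
Op 5: c = realloc(c, 12) -> c = 9; heap: [0-8 ALLOC][9-20 ALLOC][21-31 FREE]
Op 6: free(b) -> (freed b); heap: [0-8 FREE][9-20 ALLOC][21-31 FREE]
Op 7: d = malloc(9) -> d = 0; heap: [0-8 ALLOC][9-20 ALLOC][21-31 FREE]
free(c): c = 9 -> block [9-20 ALLOC]; mark free, coalesce with adjacent free neighbors -> [0-8 ALLOC][9-31 FREE]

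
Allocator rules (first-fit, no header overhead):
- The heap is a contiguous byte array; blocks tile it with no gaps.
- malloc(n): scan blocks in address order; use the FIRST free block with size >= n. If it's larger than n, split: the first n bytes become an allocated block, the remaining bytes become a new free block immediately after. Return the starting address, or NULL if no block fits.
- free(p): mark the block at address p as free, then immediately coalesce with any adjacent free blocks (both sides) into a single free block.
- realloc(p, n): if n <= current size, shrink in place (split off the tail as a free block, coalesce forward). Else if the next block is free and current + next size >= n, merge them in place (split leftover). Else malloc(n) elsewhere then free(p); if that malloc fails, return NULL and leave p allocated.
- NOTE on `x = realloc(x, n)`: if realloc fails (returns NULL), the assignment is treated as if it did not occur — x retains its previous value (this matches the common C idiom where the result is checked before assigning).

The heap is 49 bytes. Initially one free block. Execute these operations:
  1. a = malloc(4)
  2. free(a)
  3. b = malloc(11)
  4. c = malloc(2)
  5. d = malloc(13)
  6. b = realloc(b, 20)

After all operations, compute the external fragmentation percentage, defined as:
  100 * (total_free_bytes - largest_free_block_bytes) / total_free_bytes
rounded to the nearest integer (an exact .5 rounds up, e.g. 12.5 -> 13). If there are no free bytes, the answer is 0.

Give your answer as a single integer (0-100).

Op 1: a = malloc(4) -> a = 0; heap: [0-3 ALLOC][4-48 FREE]
Op 2: free(a) -> (freed a); heap: [0-48 FREE]
Op 3: b = malloc(11) -> b = 0; heap: [0-10 ALLOC][11-48 FREE]
Op 4: c = malloc(2) -> c = 11; heap: [0-10 ALLOC][11-12 ALLOC][13-48 FREE]
Op 5: d = malloc(13) -> d = 13; heap: [0-10 ALLOC][11-12 ALLOC][13-25 ALLOC][26-48 FREE]
Op 6: b = realloc(b, 20) -> b = 26; heap: [0-10 FREE][11-12 ALLOC][13-25 ALLOC][26-45 ALLOC][46-48 FREE]
Free blocks: [11 3] total_free=14 largest=11 -> 100*(14-11)/14 = 300/14 ≈ 21.429 -> rounds to 21

Answer: 21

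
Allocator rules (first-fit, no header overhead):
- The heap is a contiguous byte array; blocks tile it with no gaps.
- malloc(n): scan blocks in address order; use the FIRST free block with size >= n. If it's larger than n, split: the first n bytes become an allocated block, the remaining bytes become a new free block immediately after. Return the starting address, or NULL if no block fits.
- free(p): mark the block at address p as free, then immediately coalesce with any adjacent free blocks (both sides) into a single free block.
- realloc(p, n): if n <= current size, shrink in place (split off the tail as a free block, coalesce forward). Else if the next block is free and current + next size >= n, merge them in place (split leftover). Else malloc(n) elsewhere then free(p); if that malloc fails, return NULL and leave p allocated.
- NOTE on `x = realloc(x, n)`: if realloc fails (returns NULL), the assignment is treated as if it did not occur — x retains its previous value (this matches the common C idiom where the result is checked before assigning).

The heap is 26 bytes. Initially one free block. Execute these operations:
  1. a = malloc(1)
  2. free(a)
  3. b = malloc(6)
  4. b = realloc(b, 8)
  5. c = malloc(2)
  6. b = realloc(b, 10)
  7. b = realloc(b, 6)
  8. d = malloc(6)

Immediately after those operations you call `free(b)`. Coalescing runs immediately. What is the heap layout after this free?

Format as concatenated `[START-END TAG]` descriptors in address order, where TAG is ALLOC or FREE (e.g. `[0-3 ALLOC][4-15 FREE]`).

Op 1: a = malloc(1) -> a = 0; heap: [0-0 ALLOC][1-25 FREE]
Op 2: free(a) -> (freed a); heap: [0-25 FREE]
Op 3: b = malloc(6) -> b = 0; heap: [0-5 ALLOC][6-25 FREE]
Op 4: b = realloc(b, 8) -> b = 0; heap: [0-7 ALLOC][8-25 FREE]
Op 5: c = malloc(2) -> c = 8; heap: [0-7 ALLOC][8-9 ALLOC][10-25 FREE]
Op 6: b = realloc(b, 10) -> b = 10; heap: [0-7 FREE][8-9 ALLOC][10-19 ALLOC][20-25 FREE]
Op 7: b = realloc(b, 6) -> b = 10; heap: [0-7 FREE][8-9 ALLOC][10-15 ALLOC][16-25 FREE]
Op 8: d = malloc(6) -> d = 0; heap: [0-5 ALLOC][6-7 FREE][8-9 ALLOC][10-15 ALLOC][16-25 FREE]
free(b): b = 10 -> block [10-15 ALLOC]; mark free, coalesce with adjacent free neighbors -> [0-5 ALLOC][6-7 FREE][8-9 ALLOC][10-25 FREE]

Answer: [0-5 ALLOC][6-7 FREE][8-9 ALLOC][10-25 FREE]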